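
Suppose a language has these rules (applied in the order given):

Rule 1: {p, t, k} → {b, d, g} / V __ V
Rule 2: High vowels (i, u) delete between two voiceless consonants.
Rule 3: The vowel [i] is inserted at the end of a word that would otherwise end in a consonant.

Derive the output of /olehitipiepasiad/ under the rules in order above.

olehidibiebasiadi

Rule 1 (intervocalic voicing): /t/ is a voiceless stop between vowels /i/ and /i/, so it voices to [d]. /p/ is a voiceless stop between vowels /i/ and /i/, so it voices to [b]. /p/ is a voiceless stop between vowels /e/ and /a/, so it voices to [b]. /olehitipiepasiad/ → olehidibiebasiad.
Rule 2 (high vowel syncope): no segment meets the environment; /olehidibiebasiad/ is unchanged.
Rule 3 (final i-epenthesis): the form ends in the consonant /d/, so [i] is inserted word-finally. /olehidibiebasiad/ → olehidibiebasiadi.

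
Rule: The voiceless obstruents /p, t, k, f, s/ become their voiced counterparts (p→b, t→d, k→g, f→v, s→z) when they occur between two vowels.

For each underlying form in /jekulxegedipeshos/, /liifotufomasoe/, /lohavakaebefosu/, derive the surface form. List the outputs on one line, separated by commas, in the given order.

jegulxegedibeshos, liivoduvomazoe, lohavagaebevozu

/jekulxegedipeshos/: /k/ is a voiceless obstruent between vowels /e/ and /u/, so it voices to [g]. /p/ is a voiceless obstruent between vowels /i/ and /e/, so it voices to [b]. → [jegulxegedibeshos].
/liifotufomasoe/: /f/ is a voiceless obstruent between vowels /i/ and /o/, so it voices to [v]. /t/ is a voiceless obstruent between vowels /o/ and /u/, so it voices to [d]. /f/ is a voiceless obstruent between vowels /u/ and /o/, so it voices to [v]. /s/ is a voiceless obstruent between vowels /a/ and /o/, so it voices to [z]. → [liivoduvomazoe].
/lohavakaebefosu/: /k/ is a voiceless obstruent between vowels /a/ and /a/, so it voices to [g]. /f/ is a voiceless obstruent between vowels /e/ and /o/, so it voices to [v]. /s/ is a voiceless obstruent between vowels /o/ and /u/, so it voices to [z]. → [lohavagaebevozu].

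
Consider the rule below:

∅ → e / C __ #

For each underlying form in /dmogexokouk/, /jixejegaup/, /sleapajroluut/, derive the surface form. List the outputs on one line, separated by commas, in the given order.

/dmogexokouk/: the form ends in the consonant /k/, so [e] is inserted word-finally. → [dmogexokouke].
/jixejegaup/: the form ends in the consonant /p/, so [e] is inserted word-finally. → [jixejegaupe].
/sleapajroluut/: the form ends in the consonant /t/, so [e] is inserted word-finally. → [sleapajroluute].

dmogexokouke, jixejegaupe, sleapajroluute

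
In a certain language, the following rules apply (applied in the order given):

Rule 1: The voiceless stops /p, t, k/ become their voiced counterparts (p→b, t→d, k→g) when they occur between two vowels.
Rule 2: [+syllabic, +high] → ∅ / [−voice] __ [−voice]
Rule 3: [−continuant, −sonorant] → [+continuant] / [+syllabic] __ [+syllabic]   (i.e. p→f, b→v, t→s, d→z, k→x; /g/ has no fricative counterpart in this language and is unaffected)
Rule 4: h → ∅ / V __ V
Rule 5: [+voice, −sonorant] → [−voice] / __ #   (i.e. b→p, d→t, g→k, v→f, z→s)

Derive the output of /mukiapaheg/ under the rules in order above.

mugiavaek

Rule 1 (intervocalic voicing): /k/ is a voiceless stop between vowels /u/ and /i/, so it voices to [g]. /p/ is a voiceless stop between vowels /a/ and /a/, so it voices to [b]. /mukiapaheg/ → mugiabaheg.
Rule 2 (high vowel syncope): no segment meets the environment; /mugiabaheg/ is unchanged.
Rule 3 (intervocalic spirantization): /b/ is a stop between vowels /a/ and /a/, so it spirantizes to the fricative [v]. /mugiabaheg/ → mugiavaheg.
Rule 4 (intervocalic h-deletion): /h/ occurs between vowels /a/ and /e/, so it deletes. /mugiavaheg/ → mugiavaeg.
Rule 5 (final devoicing): /g/ is a voiced obstruent in word-final position, so it devoices to [k]. /mugiavaeg/ → mugiavaek.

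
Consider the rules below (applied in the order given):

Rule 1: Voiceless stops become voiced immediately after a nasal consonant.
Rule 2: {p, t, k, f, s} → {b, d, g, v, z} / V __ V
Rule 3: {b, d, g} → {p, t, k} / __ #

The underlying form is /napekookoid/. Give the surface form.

nabegoogoit

Rule 1 (post-nasal voicing): no segment meets the environment; /napekookoid/ is unchanged.
Rule 2 (intervocalic voicing): /p/ is a voiceless obstruent between vowels /a/ and /e/, so it voices to [b]. /k/ is a voiceless obstruent between vowels /e/ and /o/, so it voices to [g]. /k/ is a voiceless obstruent between vowels /o/ and /o/, so it voices to [g]. /napekookoid/ → nabegoogoid.
Rule 3 (final devoicing): /d/ is a voiced stop in word-final position, so it devoices to [t]. /nabegoogoid/ → nabegoogoit.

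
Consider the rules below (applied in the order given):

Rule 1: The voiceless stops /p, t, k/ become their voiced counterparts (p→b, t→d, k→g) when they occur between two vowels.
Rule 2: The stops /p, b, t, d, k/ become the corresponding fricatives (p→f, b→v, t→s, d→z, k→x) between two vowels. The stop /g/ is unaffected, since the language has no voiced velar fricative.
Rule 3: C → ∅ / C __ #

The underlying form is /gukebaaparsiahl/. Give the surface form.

Rule 1 (intervocalic voicing): /k/ is a voiceless stop between vowels /u/ and /e/, so it voices to [g]. /p/ is a voiceless stop between vowels /a/ and /a/, so it voices to [b]. /gukebaaparsiahl/ → gugebaabarsiahl.
Rule 2 (intervocalic spirantization): /b/ is a stop between vowels /e/ and /a/, so it spirantizes to the fricative [v]. /b/ is a stop between vowels /a/ and /a/, so it spirantizes to the fricative [v]. /gugebaabarsiahl/ → gugevaavarsiahl.
Rule 3 (final cluster simplification): /l/ is the second consonant of a word-final cluster /hl/, so it deletes. /gugevaavarsiahl/ → gugevaavarsiah.

gugevaavarsiah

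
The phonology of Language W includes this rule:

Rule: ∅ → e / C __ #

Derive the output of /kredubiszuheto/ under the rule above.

kredubiszuheto

No segment of /kredubiszuheto/ meets the structural description of the rule, so the form surfaces unchanged.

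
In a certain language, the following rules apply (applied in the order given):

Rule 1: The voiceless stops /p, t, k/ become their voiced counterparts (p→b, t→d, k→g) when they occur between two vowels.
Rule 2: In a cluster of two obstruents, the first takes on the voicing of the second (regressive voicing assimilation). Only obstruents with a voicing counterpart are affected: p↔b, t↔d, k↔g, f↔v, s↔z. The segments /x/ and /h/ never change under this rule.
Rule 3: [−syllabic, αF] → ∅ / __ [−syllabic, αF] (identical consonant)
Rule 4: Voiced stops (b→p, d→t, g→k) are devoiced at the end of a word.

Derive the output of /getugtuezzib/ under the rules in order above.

Rule 1 (intervocalic voicing): /t/ is a voiceless stop between vowels /e/ and /u/, so it voices to [d]. /getugtuezzib/ → gedugtuezzib.
Rule 2 (regressive voicing assimilation): /g/ precedes the voiceless obstruent /t/, so it devoices to [k] by assimilation. /gedugtuezzib/ → geduktuezzib.
Rule 3 (degemination): /zz/ is a geminate; the first /z/ deletes. /geduktuezzib/ → geduktuezib.
Rule 4 (final devoicing): /b/ is a voiced stop in word-final position, so it devoices to [p]. /geduktuezib/ → geduktuezip.

geduktuezip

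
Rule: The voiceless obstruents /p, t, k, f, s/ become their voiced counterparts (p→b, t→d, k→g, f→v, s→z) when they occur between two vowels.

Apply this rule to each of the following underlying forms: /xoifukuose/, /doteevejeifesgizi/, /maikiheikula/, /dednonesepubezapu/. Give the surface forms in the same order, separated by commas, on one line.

/xoifukuose/: /f/ is a voiceless obstruent between vowels /i/ and /u/, so it voices to [v]. /k/ is a voiceless obstruent between vowels /u/ and /u/, so it voices to [g]. /s/ is a voiceless obstruent between vowels /o/ and /e/, so it voices to [z]. → [xoivuguoze].
/doteevejeifesgizi/: /t/ is a voiceless obstruent between vowels /o/ and /e/, so it voices to [d]. /f/ is a voiceless obstruent between vowels /i/ and /e/, so it voices to [v]. → [dodeevejeivesgizi].
/maikiheikula/: /k/ is a voiceless obstruent between vowels /i/ and /i/, so it voices to [g]. /k/ is a voiceless obstruent between vowels /i/ and /u/, so it voices to [g]. → [maigiheigula].
/dednonesepubezapu/: /s/ is a voiceless obstruent between vowels /e/ and /e/, so it voices to [z]. /p/ is a voiceless obstruent between vowels /e/ and /u/, so it voices to [b]. /p/ is a voiceless obstruent between vowels /a/ and /u/, so it voices to [b]. → [dednonezebubezabu].

xoivuguoze, dodeevejeivesgizi, maigiheigula, dednonezebubezabu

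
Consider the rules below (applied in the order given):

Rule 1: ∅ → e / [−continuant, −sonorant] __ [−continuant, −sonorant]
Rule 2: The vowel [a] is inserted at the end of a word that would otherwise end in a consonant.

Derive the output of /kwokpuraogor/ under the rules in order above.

kwokepuraogora

Rule 1 (stop-cluster e-epenthesis): /k/ and /p/ form a stop–stop cluster, so [e] is inserted between them. /kwokpuraogor/ → kwokepuraogor.
Rule 2 (final a-epenthesis): the form ends in the consonant /r/, so [a] is inserted word-finally. /kwokepuraogor/ → kwokepuraogora.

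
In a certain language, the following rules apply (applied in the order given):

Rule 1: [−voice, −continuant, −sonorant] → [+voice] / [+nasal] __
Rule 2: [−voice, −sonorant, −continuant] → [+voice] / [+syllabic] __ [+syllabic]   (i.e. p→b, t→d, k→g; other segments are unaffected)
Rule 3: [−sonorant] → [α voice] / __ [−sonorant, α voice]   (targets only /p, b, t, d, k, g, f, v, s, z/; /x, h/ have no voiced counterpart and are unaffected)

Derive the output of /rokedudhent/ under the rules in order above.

rogeduthend

Rule 1 (post-nasal voicing): /t/ is a voiceless stop immediately after the nasal /n/, so it voices to [d]. /rokedudhent/ → rokedudhend.
Rule 2 (intervocalic voicing): /k/ is a voiceless stop between vowels /o/ and /e/, so it voices to [g]. /rokedudhend/ → rogedudhend.
Rule 3 (regressive voicing assimilation): /d/ precedes the voiceless obstruent /h/, so it devoices to [t] by assimilation. /rogedudhend/ → rogeduthend.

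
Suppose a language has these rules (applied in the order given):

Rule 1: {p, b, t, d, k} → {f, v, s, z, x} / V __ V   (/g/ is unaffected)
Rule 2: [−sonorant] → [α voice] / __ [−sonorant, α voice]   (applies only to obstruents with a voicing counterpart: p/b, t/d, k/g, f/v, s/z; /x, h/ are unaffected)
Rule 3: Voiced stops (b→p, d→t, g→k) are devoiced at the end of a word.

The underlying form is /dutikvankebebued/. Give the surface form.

dusigvankevevuet

Rule 1 (intervocalic spirantization): /t/ is a stop between vowels /u/ and /i/, so it spirantizes to the fricative [s]. /b/ is a stop between vowels /e/ and /e/, so it spirantizes to the fricative [v]. /b/ is a stop between vowels /e/ and /u/, so it spirantizes to the fricative [v]. /dutikvankebebued/ → dusikvankevevued.
Rule 2 (regressive voicing assimilation): /k/ precedes the voiced obstruent /v/, so it voices to [g] by assimilation. /dusikvankevevued/ → dusigvankevevued.
Rule 3 (final devoicing): /d/ is a voiced stop in word-final position, so it devoices to [t]. /dusigvankevevued/ → dusigvankevevuet.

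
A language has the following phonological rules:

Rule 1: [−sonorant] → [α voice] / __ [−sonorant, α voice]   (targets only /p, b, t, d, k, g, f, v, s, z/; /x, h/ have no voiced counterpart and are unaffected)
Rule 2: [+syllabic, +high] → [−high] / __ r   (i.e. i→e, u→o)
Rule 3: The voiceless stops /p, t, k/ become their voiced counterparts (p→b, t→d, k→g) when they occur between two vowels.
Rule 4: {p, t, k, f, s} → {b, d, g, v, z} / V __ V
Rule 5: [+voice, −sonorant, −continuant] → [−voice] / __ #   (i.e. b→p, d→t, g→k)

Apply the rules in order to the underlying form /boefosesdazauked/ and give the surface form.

Rule 1 (regressive voicing assimilation): /s/ precedes the voiced obstruent /d/, so it voices to [z] by assimilation. /boefosesdazauked/ → boefosezdazauked.
Rule 2 (pre-rhotic lowering): no segment meets the environment; /boefosezdazauked/ is unchanged.
Rule 3 (intervocalic voicing): /k/ is a voiceless stop between vowels /u/ and /e/, so it voices to [g]. /boefosezdazauked/ → boefosezdazauged.
Rule 4 (intervocalic voicing): /f/ is a voiceless obstruent between vowels /e/ and /o/, so it voices to [v]. /s/ is a voiceless obstruent between vowels /o/ and /e/, so it voices to [z]. /boefosezdazauged/ → boevozezdazauged.
Rule 5 (final devoicing): /d/ is a voiced stop in word-final position, so it devoices to [t]. /boevozezdazauged/ → boevozezdazauget.

boevozezdazauget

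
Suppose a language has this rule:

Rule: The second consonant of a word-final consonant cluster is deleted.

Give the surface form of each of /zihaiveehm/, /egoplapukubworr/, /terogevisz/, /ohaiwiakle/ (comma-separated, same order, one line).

/zihaiveehm/: /m/ is the second consonant of a word-final cluster /hm/, so it deletes. → [zihaiveeh].
/egoplapukubworr/: /r/ is the second consonant of a word-final cluster /rr/, so it deletes. → [egoplapukubwor].
/terogevisz/: /z/ is the second consonant of a word-final cluster /sz/, so it deletes. → [terogevis].
/ohaiwiakle/: the rule's environment is not met; surfaces unchanged as [ohaiwiakle].

zihaiveeh, egoplapukubwor, terogevis, ohaiwiakle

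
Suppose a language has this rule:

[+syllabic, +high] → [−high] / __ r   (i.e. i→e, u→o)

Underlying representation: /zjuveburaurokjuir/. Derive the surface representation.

Scanning /zjuveburaurokjuir/: /u/ at position 3 is not in the conditioning environment; /u/ is a high vowel immediately before /r/, so it lowers to [o]; /u/ is a high vowel immediately before /r/, so it lowers to [o]; /u/ at position 15 is not in the conditioning environment; /i/ is a high vowel immediately before /r/, so it lowers to [e].
Result: [zjuveboraorokjuer].

zjuveboraorokjuer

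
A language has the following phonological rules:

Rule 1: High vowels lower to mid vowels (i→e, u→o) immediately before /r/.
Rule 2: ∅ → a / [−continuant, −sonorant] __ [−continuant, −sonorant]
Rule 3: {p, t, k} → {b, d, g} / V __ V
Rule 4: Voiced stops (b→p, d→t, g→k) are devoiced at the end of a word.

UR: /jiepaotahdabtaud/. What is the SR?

Rule 1 (pre-rhotic lowering): no segment meets the environment; /jiepaotahdabtaud/ is unchanged.
Rule 2 (stop-cluster a-epenthesis): /b/ and /t/ form a stop–stop cluster, so [a] is inserted between them. /jiepaotahdabtaud/ → jiepaotahdabataud.
Rule 3 (intervocalic voicing): /p/ is a voiceless stop between vowels /e/ and /a/, so it voices to [b]. /t/ is a voiceless stop between vowels /o/ and /a/, so it voices to [d]. /t/ is a voiceless stop between vowels /a/ and /a/, so it voices to [d]. /jiepaotahdabataud/ → jiebaodahdabadaud.
Rule 4 (final devoicing): /d/ is a voiced stop in word-final position, so it devoices to [t]. /jiebaodahdabadaud/ → jiebaodahdabadaut.

jiebaodahdabadaut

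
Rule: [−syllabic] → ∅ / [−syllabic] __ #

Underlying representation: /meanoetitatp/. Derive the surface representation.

meanoetitat

/p/ is the second consonant of a word-final cluster /tp/, so it deletes.
The other instances of /m/, /n/, /t/ do not occur in the required environment and remain unchanged.
Surface form: [meanoetitat].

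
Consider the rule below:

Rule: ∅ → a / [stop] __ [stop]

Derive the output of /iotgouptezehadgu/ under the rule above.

iotagoupatezehadagu

/t/ and /g/ form a stop–stop cluster, so [a] is inserted between them.
/p/ and /t/ form a stop–stop cluster, so [a] is inserted between them.
/d/ and /g/ form a stop–stop cluster, so [a] is inserted between them.
Surface form: [iotagoupatezehadagu].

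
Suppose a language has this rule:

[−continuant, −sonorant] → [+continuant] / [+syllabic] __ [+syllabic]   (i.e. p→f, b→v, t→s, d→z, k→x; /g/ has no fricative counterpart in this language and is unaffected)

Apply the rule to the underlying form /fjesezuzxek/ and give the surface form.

No segment of /fjesezuzxek/ meets the structural description of the rule, so the form surfaces unchanged.

fjesezuzxek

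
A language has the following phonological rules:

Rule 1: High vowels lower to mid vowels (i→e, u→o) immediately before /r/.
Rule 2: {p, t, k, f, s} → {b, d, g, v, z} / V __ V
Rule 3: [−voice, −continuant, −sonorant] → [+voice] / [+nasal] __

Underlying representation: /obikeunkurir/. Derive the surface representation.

obigeungorer

Rule 1 (pre-rhotic lowering): /u/ is a high vowel immediately before /r/, so it lowers to [o]. /i/ is a high vowel immediately before /r/, so it lowers to [e]. /obikeunkurir/ → obikeunkorer.
Rule 2 (intervocalic voicing): /k/ is a voiceless obstruent between vowels /i/ and /e/, so it voices to [g]. /obikeunkorer/ → obigeunkorer.
Rule 3 (post-nasal voicing): /k/ is a voiceless stop immediately after the nasal /n/, so it voices to [g]. /obigeunkorer/ → obigeungorer.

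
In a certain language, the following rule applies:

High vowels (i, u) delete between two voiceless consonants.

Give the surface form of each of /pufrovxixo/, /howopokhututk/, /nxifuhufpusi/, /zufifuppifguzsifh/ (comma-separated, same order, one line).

/pufrovxixo/: /u/ is a high vowel flanked by voiceless consonants /p/ and /f/, so it deletes. /i/ is a high vowel flanked by voiceless consonants /x/ and /x/, so it deletes. → [pfrovxxo].
/howopokhututk/: /u/ is a high vowel flanked by voiceless consonants /h/ and /t/, so it deletes. /u/ is a high vowel flanked by voiceless consonants /t/ and /t/, so it deletes. → [howopokhttk].
/nxifuhufpusi/: /i/ is a high vowel flanked by voiceless consonants /x/ and /f/, so it deletes. /u/ is a high vowel flanked by voiceless consonants /f/ and /h/, so it deletes. /u/ is a high vowel flanked by voiceless consonants /h/ and /f/, so it deletes. /u/ is a high vowel flanked by voiceless consonants /p/ and /s/, so it deletes. → [nxfhfpsi].
/zufifuppifguzsifh/: /i/ is a high vowel flanked by voiceless consonants /f/ and /f/, so it deletes. /u/ is a high vowel flanked by voiceless consonants /f/ and /p/, so it deletes. /i/ is a high vowel flanked by voiceless consonants /p/ and /f/, so it deletes. /i/ is a high vowel flanked by voiceless consonants /s/ and /f/, so it deletes. → [zuffppfguzsfh].

pfrovxxo, howopokhttk, nxfhfpsi, zuffppfguzsfh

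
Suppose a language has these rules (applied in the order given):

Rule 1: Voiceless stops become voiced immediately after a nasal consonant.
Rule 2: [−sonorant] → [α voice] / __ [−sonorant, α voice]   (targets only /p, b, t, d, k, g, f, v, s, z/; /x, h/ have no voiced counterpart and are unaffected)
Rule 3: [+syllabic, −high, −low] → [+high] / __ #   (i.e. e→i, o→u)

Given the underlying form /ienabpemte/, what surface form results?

Rule 1 (post-nasal voicing): /t/ is a voiceless stop immediately after the nasal /m/, so it voices to [d]. /ienabpemte/ → ienabpemde.
Rule 2 (regressive voicing assimilation): /b/ precedes the voiceless obstruent /p/, so it devoices to [p] by assimilation. /ienabpemde/ → ienappemde.
Rule 3 (final vowel raising): /e/ is a mid vowel in word-final position, so it raises to [i]. /ienappemde/ → ienappemdi.

ienappemdi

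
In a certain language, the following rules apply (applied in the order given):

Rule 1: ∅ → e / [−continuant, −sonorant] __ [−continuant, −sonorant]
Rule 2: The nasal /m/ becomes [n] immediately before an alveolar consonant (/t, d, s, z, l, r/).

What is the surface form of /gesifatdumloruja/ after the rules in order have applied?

gesifatedunloruja

Rule 1 (stop-cluster e-epenthesis): /t/ and /d/ form a stop–stop cluster, so [e] is inserted between them. /gesifatdumloruja/ → gesifatedumloruja.
Rule 2 (nasal place assimilation): /m/ precedes the alveolar consonant /l/, so it assimilates in place to [n]. /gesifatedumloruja/ → gesifatedunloruja.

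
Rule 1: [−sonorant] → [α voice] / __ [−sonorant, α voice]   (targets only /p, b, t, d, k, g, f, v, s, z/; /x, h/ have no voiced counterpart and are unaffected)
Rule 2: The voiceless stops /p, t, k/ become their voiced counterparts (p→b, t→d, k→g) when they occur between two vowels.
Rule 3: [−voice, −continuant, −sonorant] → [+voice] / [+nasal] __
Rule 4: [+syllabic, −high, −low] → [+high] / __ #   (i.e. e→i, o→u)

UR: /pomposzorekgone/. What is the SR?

Rule 1 (regressive voicing assimilation): /s/ precedes the voiced obstruent /z/, so it voices to [z] by assimilation. /k/ precedes the voiced obstruent /g/, so it voices to [g] by assimilation. /pomposzorekgone/ → pompozzoreggone.
Rule 2 (intervocalic voicing): no segment meets the environment; /pompozzoreggone/ is unchanged.
Rule 3 (post-nasal voicing): /p/ is a voiceless stop immediately after the nasal /m/, so it voices to [b]. /pompozzoreggone/ → pombozzoreggone.
Rule 4 (final vowel raising): /e/ is a mid vowel in word-final position, so it raises to [i]. /pombozzoreggone/ → pombozzoreggoni.

pombozzoreggoni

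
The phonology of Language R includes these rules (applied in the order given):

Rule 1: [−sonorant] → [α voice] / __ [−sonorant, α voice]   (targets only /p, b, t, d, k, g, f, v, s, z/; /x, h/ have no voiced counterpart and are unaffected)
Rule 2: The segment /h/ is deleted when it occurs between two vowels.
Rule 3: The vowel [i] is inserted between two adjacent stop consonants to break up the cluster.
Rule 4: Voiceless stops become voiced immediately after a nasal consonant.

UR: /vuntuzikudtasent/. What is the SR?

Rule 1 (regressive voicing assimilation): /d/ precedes the voiceless obstruent /t/, so it devoices to [t] by assimilation. /vuntuzikudtasent/ → vuntuzikuttasent.
Rule 2 (intervocalic h-deletion): no segment meets the environment; /vuntuzikuttasent/ is unchanged.
Rule 3 (stop-cluster i-epenthesis): /t/ and /t/ form a stop–stop cluster, so [i] is inserted between them. /vuntuzikuttasent/ → vuntuzikutitasent.
Rule 4 (post-nasal voicing): /t/ is a voiceless stop immediately after the nasal /n/, so it voices to [d]. /t/ is a voiceless stop immediately after the nasal /n/, so it voices to [d]. /vuntuzikutitasent/ → vunduzikutitasend.

vunduzikutitasend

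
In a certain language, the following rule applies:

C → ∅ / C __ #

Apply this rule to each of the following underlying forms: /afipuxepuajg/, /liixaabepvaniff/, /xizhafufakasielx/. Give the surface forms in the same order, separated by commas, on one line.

afipuxepuaj, liixaabepvanif, xizhafufakasiel

/afipuxepuajg/: /g/ is the second consonant of a word-final cluster /jg/, so it deletes. → [afipuxepuaj].
/liixaabepvaniff/: /f/ is the second consonant of a word-final cluster /ff/, so it deletes. → [liixaabepvanif].
/xizhafufakasielx/: /x/ is the second consonant of a word-final cluster /lx/, so it deletes. → [xizhafufakasiel].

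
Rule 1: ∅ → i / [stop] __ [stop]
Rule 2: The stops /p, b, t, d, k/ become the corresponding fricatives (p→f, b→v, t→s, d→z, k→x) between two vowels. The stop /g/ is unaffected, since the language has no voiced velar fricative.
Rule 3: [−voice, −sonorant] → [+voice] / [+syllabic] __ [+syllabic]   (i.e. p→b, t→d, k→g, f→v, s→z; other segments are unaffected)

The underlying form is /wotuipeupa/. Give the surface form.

wozuiveuva

Rule 1 (stop-cluster i-epenthesis): no segment meets the environment; /wotuipeupa/ is unchanged.
Rule 2 (intervocalic spirantization): /t/ is a stop between vowels /o/ and /u/, so it spirantizes to the fricative [s]. /p/ is a stop between vowels /i/ and /e/, so it spirantizes to the fricative [f]. /p/ is a stop between vowels /u/ and /a/, so it spirantizes to the fricative [f]. /wotuipeupa/ → wosuifeufa.
Rule 3 (intervocalic voicing): /s/ is a voiceless obstruent between vowels /o/ and /u/, so it voices to [z]. /f/ is a voiceless obstruent between vowels /i/ and /e/, so it voices to [v]. /f/ is a voiceless obstruent between vowels /u/ and /a/, so it voices to [v]. /wosuifeufa/ → wozuiveuva.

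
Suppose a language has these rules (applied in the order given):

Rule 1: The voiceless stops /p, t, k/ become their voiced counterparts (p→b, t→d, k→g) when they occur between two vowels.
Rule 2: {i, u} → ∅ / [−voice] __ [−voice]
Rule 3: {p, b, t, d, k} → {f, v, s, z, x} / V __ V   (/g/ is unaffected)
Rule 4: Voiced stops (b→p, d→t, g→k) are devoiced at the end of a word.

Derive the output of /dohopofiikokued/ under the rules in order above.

Rule 1 (intervocalic voicing): /p/ is a voiceless stop between vowels /o/ and /o/, so it voices to [b]. /k/ is a voiceless stop between vowels /i/ and /o/, so it voices to [g]. /k/ is a voiceless stop between vowels /o/ and /u/, so it voices to [g]. /dohopofiikokued/ → dohobofiigogued.
Rule 2 (high vowel syncope): no segment meets the environment; /dohobofiigogued/ is unchanged.
Rule 3 (intervocalic spirantization): /b/ is a stop between vowels /o/ and /o/, so it spirantizes to the fricative [v]. /dohobofiigogued/ → dohovofiigogued.
Rule 4 (final devoicing): /d/ is a voiced stop in word-final position, so it devoices to [t]. /dohovofiigogued/ → dohovofiigoguet.

dohovofiigoguet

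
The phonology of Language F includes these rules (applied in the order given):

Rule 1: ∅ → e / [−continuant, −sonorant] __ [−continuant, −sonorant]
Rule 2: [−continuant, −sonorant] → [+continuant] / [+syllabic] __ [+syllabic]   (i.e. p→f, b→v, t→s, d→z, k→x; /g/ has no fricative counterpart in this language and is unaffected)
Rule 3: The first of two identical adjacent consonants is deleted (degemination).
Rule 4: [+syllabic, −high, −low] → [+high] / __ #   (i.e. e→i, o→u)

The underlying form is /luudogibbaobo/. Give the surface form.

Rule 1 (stop-cluster e-epenthesis): /b/ and /b/ form a stop–stop cluster, so [e] is inserted between them. /luudogibbaobo/ → luudogibebaobo.
Rule 2 (intervocalic spirantization): /d/ is a stop between vowels /u/ and /o/, so it spirantizes to the fricative [z]. /b/ is a stop between vowels /i/ and /e/, so it spirantizes to the fricative [v]. /b/ is a stop between vowels /e/ and /a/, so it spirantizes to the fricative [v]. /b/ is a stop between vowels /o/ and /o/, so it spirantizes to the fricative [v]. /luudogibebaobo/ → luuzogivevaovo.
Rule 3 (degemination): no segment meets the environment; /luuzogivevaovo/ is unchanged.
Rule 4 (final vowel raising): /o/ is a mid vowel in word-final position, so it raises to [u]. /luuzogivevaovo/ → luuzogivevaovu.

luuzogivevaovu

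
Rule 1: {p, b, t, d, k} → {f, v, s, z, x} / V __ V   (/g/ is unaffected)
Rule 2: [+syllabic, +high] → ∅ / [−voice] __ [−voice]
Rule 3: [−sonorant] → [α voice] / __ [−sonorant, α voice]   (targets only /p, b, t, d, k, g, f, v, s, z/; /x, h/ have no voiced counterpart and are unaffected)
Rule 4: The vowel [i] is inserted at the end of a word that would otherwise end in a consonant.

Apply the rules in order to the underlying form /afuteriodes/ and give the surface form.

Rule 1 (intervocalic spirantization): /t/ is a stop between vowels /u/ and /e/, so it spirantizes to the fricative [s]. /d/ is a stop between vowels /o/ and /e/, so it spirantizes to the fricative [z]. /afuteriodes/ → afuseriozes.
Rule 2 (high vowel syncope): /u/ is a high vowel flanked by voiceless consonants /f/ and /s/, so it deletes. /afuseriozes/ → afseriozes.
Rule 3 (regressive voicing assimilation): no segment meets the environment; /afseriozes/ is unchanged.
Rule 4 (final i-epenthesis): the form ends in the consonant /s/, so [i] is inserted word-finally. /afseriozes/ → afseriozesi.

afseriozesi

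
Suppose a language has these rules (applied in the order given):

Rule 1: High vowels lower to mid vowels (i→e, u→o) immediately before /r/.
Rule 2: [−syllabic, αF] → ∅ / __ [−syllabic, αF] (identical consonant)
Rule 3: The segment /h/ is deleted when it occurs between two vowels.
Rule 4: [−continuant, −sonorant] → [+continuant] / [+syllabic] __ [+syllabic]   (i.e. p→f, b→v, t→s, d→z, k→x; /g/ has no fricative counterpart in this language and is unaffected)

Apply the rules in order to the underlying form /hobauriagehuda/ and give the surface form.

hovaoriageuza

Rule 1 (pre-rhotic lowering): /u/ is a high vowel immediately before /r/, so it lowers to [o]. /hobauriagehuda/ → hobaoriagehuda.
Rule 2 (degemination): no segment meets the environment; /hobaoriagehuda/ is unchanged.
Rule 3 (intervocalic h-deletion): /h/ occurs between vowels /e/ and /u/, so it deletes. /hobaoriagehuda/ → hobaoriageuda.
Rule 4 (intervocalic spirantization): /b/ is a stop between vowels /o/ and /a/, so it spirantizes to the fricative [v]. /d/ is a stop between vowels /u/ and /a/, so it spirantizes to the fricative [z]. /hobaoriageuda/ → hovaoriageuza.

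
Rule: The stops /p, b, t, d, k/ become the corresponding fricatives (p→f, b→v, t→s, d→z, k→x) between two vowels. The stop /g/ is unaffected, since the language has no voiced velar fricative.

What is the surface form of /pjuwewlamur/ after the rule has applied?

pjuwewlamur

No segment of /pjuwewlamur/ meets the structural description of the rule, so the form surfaces unchanged.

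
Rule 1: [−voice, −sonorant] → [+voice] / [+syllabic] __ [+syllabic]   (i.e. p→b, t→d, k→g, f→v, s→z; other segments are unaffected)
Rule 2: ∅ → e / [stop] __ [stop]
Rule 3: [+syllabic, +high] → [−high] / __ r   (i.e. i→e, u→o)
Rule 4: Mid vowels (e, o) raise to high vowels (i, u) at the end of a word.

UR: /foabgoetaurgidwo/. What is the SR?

Rule 1 (intervocalic voicing): /t/ is a voiceless obstruent between vowels /e/ and /a/, so it voices to [d]. /foabgoetaurgidwo/ → foabgoedaurgidwo.
Rule 2 (stop-cluster e-epenthesis): /b/ and /g/ form a stop–stop cluster, so [e] is inserted between them. /foabgoedaurgidwo/ → foabegoedaurgidwo.
Rule 3 (pre-rhotic lowering): /u/ is a high vowel immediately before /r/, so it lowers to [o]. /foabegoedaurgidwo/ → foabegoedaorgidwo.
Rule 4 (final vowel raising): /o/ is a mid vowel in word-final position, so it raises to [u]. /foabegoedaorgidwo/ → foabegoedaorgidwu.

foabegoedaorgidwu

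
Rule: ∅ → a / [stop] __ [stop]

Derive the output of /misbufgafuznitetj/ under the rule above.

No segment of /misbufgafuznitetj/ meets the structural description of the rule, so the form surfaces unchanged.

misbufgafuznitetj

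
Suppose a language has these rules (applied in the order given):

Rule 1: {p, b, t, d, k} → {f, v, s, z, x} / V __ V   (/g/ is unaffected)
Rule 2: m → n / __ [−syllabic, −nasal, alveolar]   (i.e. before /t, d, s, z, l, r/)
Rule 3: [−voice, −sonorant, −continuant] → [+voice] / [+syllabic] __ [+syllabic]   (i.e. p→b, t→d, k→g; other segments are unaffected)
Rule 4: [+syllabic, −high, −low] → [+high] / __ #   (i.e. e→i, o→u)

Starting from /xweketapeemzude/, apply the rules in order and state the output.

xwexesafeenzuzi

Rule 1 (intervocalic spirantization): /k/ is a stop between vowels /e/ and /e/, so it spirantizes to the fricative [x]. /t/ is a stop between vowels /e/ and /a/, so it spirantizes to the fricative [s]. /p/ is a stop between vowels /a/ and /e/, so it spirantizes to the fricative [f]. /d/ is a stop between vowels /u/ and /e/, so it spirantizes to the fricative [z]. /xweketapeemzude/ → xwexesafeemzuze.
Rule 2 (nasal place assimilation): /m/ precedes the alveolar consonant /z/, so it assimilates in place to [n]. /xwexesafeemzuze/ → xwexesafeenzuze.
Rule 3 (intervocalic voicing): no segment meets the environment; /xwexesafeenzuze/ is unchanged.
Rule 4 (final vowel raising): /e/ is a mid vowel in word-final position, so it raises to [i]. /xwexesafeenzuze/ → xwexesafeenzuzi.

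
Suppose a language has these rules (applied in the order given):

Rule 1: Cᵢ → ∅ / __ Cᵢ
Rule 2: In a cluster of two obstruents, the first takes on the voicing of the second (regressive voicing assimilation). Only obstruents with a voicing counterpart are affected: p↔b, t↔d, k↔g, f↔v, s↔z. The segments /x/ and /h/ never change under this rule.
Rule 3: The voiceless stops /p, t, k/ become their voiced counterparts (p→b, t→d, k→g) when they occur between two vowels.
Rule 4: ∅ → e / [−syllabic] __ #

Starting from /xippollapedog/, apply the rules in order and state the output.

xibolabedoge

Rule 1 (degemination): /pp/ is a geminate; the first /p/ deletes. /ll/ is a geminate; the first /l/ deletes. /xippollapedog/ → xipolapedog.
Rule 2 (regressive voicing assimilation): no segment meets the environment; /xipolapedog/ is unchanged.
Rule 3 (intervocalic voicing): /p/ is a voiceless stop between vowels /i/ and /o/, so it voices to [b]. /p/ is a voiceless stop between vowels /a/ and /e/, so it voices to [b]. /xipolapedog/ → xibolabedog.
Rule 4 (final e-epenthesis): the form ends in the consonant /g/, so [e] is inserted word-finally. /xibolabedog/ → xibolabedoge.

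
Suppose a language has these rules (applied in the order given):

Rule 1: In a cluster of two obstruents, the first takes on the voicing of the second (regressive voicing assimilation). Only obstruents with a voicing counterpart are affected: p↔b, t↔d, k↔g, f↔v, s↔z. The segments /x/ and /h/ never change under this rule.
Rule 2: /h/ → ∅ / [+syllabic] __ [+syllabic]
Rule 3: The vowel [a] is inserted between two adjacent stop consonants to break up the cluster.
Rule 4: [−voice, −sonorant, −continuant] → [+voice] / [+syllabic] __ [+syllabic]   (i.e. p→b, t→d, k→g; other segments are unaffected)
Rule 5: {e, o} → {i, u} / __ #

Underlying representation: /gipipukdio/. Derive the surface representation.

gibibugadiu

Rule 1 (regressive voicing assimilation): /k/ precedes the voiced obstruent /d/, so it voices to [g] by assimilation. /gipipukdio/ → gipipugdio.
Rule 2 (intervocalic h-deletion): no segment meets the environment; /gipipugdio/ is unchanged.
Rule 3 (stop-cluster a-epenthesis): /g/ and /d/ form a stop–stop cluster, so [a] is inserted between them. /gipipugdio/ → gipipugadio.
Rule 4 (intervocalic voicing): /p/ is a voiceless stop between vowels /i/ and /i/, so it voices to [b]. /p/ is a voiceless stop between vowels /i/ and /u/, so it voices to [b]. /gipipugadio/ → gibibugadio.
Rule 5 (final vowel raising): /o/ is a mid vowel in word-final position, so it raises to [u]. /gibibugadio/ → gibibugadiu.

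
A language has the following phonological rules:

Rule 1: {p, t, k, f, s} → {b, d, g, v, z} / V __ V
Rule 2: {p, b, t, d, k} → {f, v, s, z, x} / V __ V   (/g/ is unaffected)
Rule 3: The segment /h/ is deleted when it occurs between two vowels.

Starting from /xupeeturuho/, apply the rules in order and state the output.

xuveezuruo

Rule 1 (intervocalic voicing): /p/ is a voiceless obstruent between vowels /u/ and /e/, so it voices to [b]. /t/ is a voiceless obstruent between vowels /e/ and /u/, so it voices to [d]. /xupeeturuho/ → xubeeduruho.
Rule 2 (intervocalic spirantization): /b/ is a stop between vowels /u/ and /e/, so it spirantizes to the fricative [v]. /d/ is a stop between vowels /e/ and /u/, so it spirantizes to the fricative [z]. /xubeeduruho/ → xuveezuruho.
Rule 3 (intervocalic h-deletion): /h/ occurs between vowels /u/ and /o/, so it deletes. /xuveezuruho/ → xuveezuruo.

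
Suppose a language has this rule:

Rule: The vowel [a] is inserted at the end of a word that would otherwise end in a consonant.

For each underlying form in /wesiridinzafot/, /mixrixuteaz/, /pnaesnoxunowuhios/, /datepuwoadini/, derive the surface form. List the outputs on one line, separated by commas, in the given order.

wesiridinzafota, mixrixuteaza, pnaesnoxunowuhiosa, datepuwoadini

/wesiridinzafot/: the form ends in the consonant /t/, so [a] is inserted word-finally. → [wesiridinzafota].
/mixrixuteaz/: the form ends in the consonant /z/, so [a] is inserted word-finally. → [mixrixuteaza].
/pnaesnoxunowuhios/: the form ends in the consonant /s/, so [a] is inserted word-finally. → [pnaesnoxunowuhiosa].
/datepuwoadini/: the rule's environment is not met; surfaces unchanged as [datepuwoadini].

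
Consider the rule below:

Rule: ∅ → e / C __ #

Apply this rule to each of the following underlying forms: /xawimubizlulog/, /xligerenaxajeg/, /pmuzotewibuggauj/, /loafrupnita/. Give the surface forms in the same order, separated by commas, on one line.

/xawimubizlulog/: the form ends in the consonant /g/, so [e] is inserted word-finally. → [xawimubizluloge].
/xligerenaxajeg/: the form ends in the consonant /g/, so [e] is inserted word-finally. → [xligerenaxajege].
/pmuzotewibuggauj/: the form ends in the consonant /j/, so [e] is inserted word-finally. → [pmuzotewibuggauje].
/loafrupnita/: the rule's environment is not met; surfaces unchanged as [loafrupnita].

xawimubizluloge, xligerenaxajege, pmuzotewibuggauje, loafrupnita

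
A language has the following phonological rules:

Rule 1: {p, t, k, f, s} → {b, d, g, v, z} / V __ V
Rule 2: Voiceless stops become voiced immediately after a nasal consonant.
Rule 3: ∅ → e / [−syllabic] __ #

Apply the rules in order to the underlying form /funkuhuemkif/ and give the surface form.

Rule 1 (intervocalic voicing): no segment meets the environment; /funkuhuemkif/ is unchanged.
Rule 2 (post-nasal voicing): /k/ is a voiceless stop immediately after the nasal /n/, so it voices to [g]. /k/ is a voiceless stop immediately after the nasal /m/, so it voices to [g]. /funkuhuemkif/ → funguhuemgif.
Rule 3 (final e-epenthesis): the form ends in the consonant /f/, so [e] is inserted word-finally. /funguhuemgif/ → funguhuemgife.

funguhuemgife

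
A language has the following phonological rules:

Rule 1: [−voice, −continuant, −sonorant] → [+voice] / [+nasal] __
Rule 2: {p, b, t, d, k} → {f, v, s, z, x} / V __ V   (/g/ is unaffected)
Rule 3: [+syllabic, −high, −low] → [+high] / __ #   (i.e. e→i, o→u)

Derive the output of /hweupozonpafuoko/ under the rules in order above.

Rule 1 (post-nasal voicing): /p/ is a voiceless stop immediately after the nasal /n/, so it voices to [b]. /hweupozonpafuoko/ → hweupozonbafuoko.
Rule 2 (intervocalic spirantization): /p/ is a stop between vowels /u/ and /o/, so it spirantizes to the fricative [f]. /k/ is a stop between vowels /o/ and /o/, so it spirantizes to the fricative [x]. /hweupozonbafuoko/ → hweufozonbafuoxo.
Rule 3 (final vowel raising): /o/ is a mid vowel in word-final position, so it raises to [u]. /hweufozonbafuoxo/ → hweufozonbafuoxu.

hweufozonbafuoxu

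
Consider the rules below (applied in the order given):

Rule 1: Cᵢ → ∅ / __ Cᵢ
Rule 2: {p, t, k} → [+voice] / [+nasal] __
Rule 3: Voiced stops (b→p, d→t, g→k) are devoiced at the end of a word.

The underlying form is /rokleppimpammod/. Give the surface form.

roklepimbamot

Rule 1 (degemination): /pp/ is a geminate; the first /p/ deletes. /mm/ is a geminate; the first /m/ deletes. /rokleppimpammod/ → roklepimpamod.
Rule 2 (post-nasal voicing): /p/ is a voiceless stop immediately after the nasal /m/, so it voices to [b]. /roklepimpamod/ → roklepimbamod.
Rule 3 (final devoicing): /d/ is a voiced stop in word-final position, so it devoices to [t]. /roklepimbamod/ → roklepimbamot.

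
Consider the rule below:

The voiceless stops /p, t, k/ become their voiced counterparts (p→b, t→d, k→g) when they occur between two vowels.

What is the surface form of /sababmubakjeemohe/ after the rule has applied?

sababmubakjeemohe

No segment of /sababmubakjeemohe/ meets the structural description of the rule, so the form surfaces unchanged.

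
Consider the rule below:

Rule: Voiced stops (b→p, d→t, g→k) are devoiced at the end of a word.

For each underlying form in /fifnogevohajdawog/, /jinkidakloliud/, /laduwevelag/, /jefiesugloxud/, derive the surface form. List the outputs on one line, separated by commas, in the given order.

fifnogevohajdawok, jinkidakloliut, laduwevelak, jefiesugloxut

/fifnogevohajdawog/: /g/ is a voiced stop in word-final position, so it devoices to [k]. → [fifnogevohajdawok].
/jinkidakloliud/: /d/ is a voiced stop in word-final position, so it devoices to [t]. → [jinkidakloliut].
/laduwevelag/: /g/ is a voiced stop in word-final position, so it devoices to [k]. → [laduwevelak].
/jefiesugloxud/: /d/ is a voiced stop in word-final position, so it devoices to [t]. → [jefiesugloxut].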